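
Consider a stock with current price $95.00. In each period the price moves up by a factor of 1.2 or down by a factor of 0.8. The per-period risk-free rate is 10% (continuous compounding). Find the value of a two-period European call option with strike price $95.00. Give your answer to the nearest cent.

$19.92

Risk-neutral probability p = (e^0.1 − 0.8)/(1.2 − 0.8) = 0.3052/0.4000 = 0.7629
Terminal stock prices: S_uu = 136.8, S_ud = 91.2, S_dd = 60.8
Terminal payoffs (S − K): max(41.8, 0) = 41.8, max(-3.8, 0) = 0, max(-34.2, 0) = 0
Node u (S = 114): V_u = e^(−0.1)·[0.7629·41.8000 + 0.2371·0.0000] = 28.8556
Node d (S = 76): V_d = e^(−0.1)·[0.7629·0.0000 + 0.2371·0.0000] = 0.0000
Node 0 (S = 95): V_0 = e^(−0.1)·[0.7629·28.8556 + 0.2371·0.0000] = 19.9197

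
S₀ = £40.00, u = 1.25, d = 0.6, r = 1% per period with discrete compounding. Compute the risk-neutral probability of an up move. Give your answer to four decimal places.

p = 0.6308

Risk-neutral probability p = (1 + 0.01 − 0.6)/(1.25 − 0.6) = 0.4100/0.6500 = 0.6308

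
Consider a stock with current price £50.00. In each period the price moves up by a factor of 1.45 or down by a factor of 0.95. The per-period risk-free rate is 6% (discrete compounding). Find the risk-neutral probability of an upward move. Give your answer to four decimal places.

p = 0.2200

Risk-neutral probability p = (1 + 0.06 − 0.95)/(1.45 − 0.95) = 0.1100/0.5000 = 0.2200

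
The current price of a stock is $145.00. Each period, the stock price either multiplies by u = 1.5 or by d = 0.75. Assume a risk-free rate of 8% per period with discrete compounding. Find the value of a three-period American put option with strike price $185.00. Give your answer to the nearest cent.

Risk-neutral probability p = (1 + 0.08 − 0.75)/(1.5 − 0.75) = 0.3300/0.7500 = 0.4400
Terminal stock prices: S_uuu = 489.4, S_uud = 244.7, S_udd = 122.3, S_ddd = 61.17
Terminal payoffs (K − S): max(-304.4, 0) = 0, max(-59.69, 0) = 0, max(62.66, 0) = 62.66, max(123.8, 0) = 123.8
Node uu (S = 326.2): continuation = 1/1.08·[0.4400·0.0000 + 0.5600·0.0000] = 0.0000; exercise value = 0.0000 ≤ continuation, so V_uu = 0.0000
Node ud (S = 163.1): continuation = 1/1.08·[0.4400·0.0000 + 0.5600·62.6562] = 32.4884; exercise value = 21.8750 ≤ continuation, so V_ud = 32.4884
Node dd (S = 81.56): continuation = 1/1.08·[0.4400·62.6562 + 0.5600·123.8281] = 89.7338; exercise value = 103.4375 > continuation, so V_dd = 103.4375 (exercise)
Node u (S = 217.5): continuation = 1/1.08·[0.4400·0.0000 + 0.5600·32.4884] = 16.8459; exercise value = 0.0000 ≤ continuation, so V_u = 16.8459
Node d (S = 108.8): continuation = 1/1.08·[0.4400·32.4884 + 0.5600·103.4375] = 66.8703; exercise value = 76.2500 > continuation, so V_d = 76.2500 (exercise)
Node 0 (S = 145): continuation = 1/1.08·[0.4400·16.8459 + 0.5600·76.2500] = 46.4002; exercise value = 40.0000 ≤ continuation, so V_0 = 46.4002

$46.40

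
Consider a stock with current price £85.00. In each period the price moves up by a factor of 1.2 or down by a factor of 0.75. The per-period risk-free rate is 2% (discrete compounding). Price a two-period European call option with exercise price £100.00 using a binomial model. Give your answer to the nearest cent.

Risk-neutral probability p = (1 + 0.02 − 0.75)/(1.2 − 0.75) = 0.2700/0.4500 = 0.6000
Terminal stock prices: S_uu = 122.4, S_ud = 76.5, S_dd = 47.81
Terminal payoffs (S − K): max(22.4, 0) = 22.4, max(-23.5, 0) = 0, max(-52.19, 0) = 0
Node u (S = 102): V_u = 1/1.02·[0.6000·22.4000 + 0.4000·0.0000] = 13.1765
Node d (S = 63.75): V_d = 1/1.02·[0.6000·0.0000 + 0.4000·0.0000] = 0.0000
Node 0 (S = 85): V_0 = 1/1.02·[0.6000·13.1765 + 0.4000·0.0000] = 7.7509

£7.75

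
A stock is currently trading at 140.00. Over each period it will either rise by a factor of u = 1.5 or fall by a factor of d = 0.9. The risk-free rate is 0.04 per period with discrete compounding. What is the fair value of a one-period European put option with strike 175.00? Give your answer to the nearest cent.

Risk-neutral probability p = (1 + 0.04 − 0.9)/(1.5 − 0.9) = 0.1400/0.6000 = 0.2333
Terminal stock prices: S_u = 210, S_d = 126
Terminal payoffs (K − S): max(-35, 0) = 0, max(49, 0) = 49
Node 0 (S = 140): V_0 = 1/1.04·[0.2333·0.0000 + 0.7667·49.0000] = 36.1218

36.12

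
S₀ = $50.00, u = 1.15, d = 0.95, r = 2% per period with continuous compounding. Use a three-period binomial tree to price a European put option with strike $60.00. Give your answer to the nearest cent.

Risk-neutral probability p = (e^0.02 − 0.95)/(1.15 − 0.95) = 0.0702/0.2000 = 0.3510
Terminal stock prices: S_uuu = 76.04, S_uud = 62.82, S_udd = 51.89, S_ddd = 42.87
Terminal payoffs (K − S): max(-16.04, 0) = 0, max(-2.819, 0) = 0, max(8.106, 0) = 8.106, max(17.13, 0) = 17.13
Node uu (S = 66.12): V_uu = e^(−0.02)·[0.3510·0.0000 + 0.6490·0.0000] = 0.0000
Node ud (S = 54.62): V_ud = e^(−0.02)·[0.3510·0.0000 + 0.6490·8.1063] = 5.1567
Node dd (S = 45.12): V_dd = e^(−0.02)·[0.3510·8.1063 + 0.6490·17.1313] = 13.6869
Node u (S = 57.5): V_u = e^(−0.02)·[0.3510·0.0000 + 0.6490·5.1567] = 3.2804
Node d (S = 47.5): V_d = e^(−0.02)·[0.3510·5.1567 + 0.6490·13.6869] = 10.4810
Node 0 (S = 50): V_0 = e^(−0.02)·[0.3510·3.2804 + 0.6490·10.4810] = 7.7961

$7.80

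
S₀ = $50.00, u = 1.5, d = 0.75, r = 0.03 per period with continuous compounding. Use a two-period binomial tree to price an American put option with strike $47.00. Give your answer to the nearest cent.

Risk-neutral probability p = (e^0.03 − 0.75)/(1.5 − 0.75) = 0.2805/0.7500 = 0.3739
Terminal stock prices: S_uu = 112.5, S_ud = 56.25, S_dd = 28.12
Terminal payoffs (K − S): max(-65.5, 0) = 0, max(-9.25, 0) = 0, max(18.88, 0) = 18.88
Node u (S = 75): continuation = e^(−0.03)·[0.3739·0.0000 + 0.6261·0.0000] = 0.0000; exercise value = 0.0000 ≤ continuation, so V_u = 0.0000
Node d (S = 37.5): continuation = e^(−0.03)·[0.3739·0.0000 + 0.6261·18.8750] = 11.4677; exercise value = 9.5000 ≤ continuation, so V_d = 11.4677
Node 0 (S = 50): continuation = e^(−0.03)·[0.3739·0.0000 + 0.6261·11.4677] = 6.9673; exercise value = 0.0000 ≤ continuation, so V_0 = 6.9673

$6.97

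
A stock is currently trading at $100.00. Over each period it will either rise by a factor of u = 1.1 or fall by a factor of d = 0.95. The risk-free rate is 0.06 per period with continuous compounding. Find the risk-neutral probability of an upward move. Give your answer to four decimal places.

p = 0.7456

Risk-neutral probability p = (e^0.06 − 0.95)/(1.1 − 0.95) = 0.1118/0.1500 = 0.7456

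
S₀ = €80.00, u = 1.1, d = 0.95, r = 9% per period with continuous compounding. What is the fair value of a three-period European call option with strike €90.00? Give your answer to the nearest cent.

€11.33

Risk-neutral probability p = (e^0.09 − 0.95)/(1.1 − 0.95) = 0.1442/0.1500 = 0.9612
Terminal stock prices: S_uuu = 106.5, S_uud = 91.96, S_udd = 79.42, S_ddd = 68.59
Terminal payoffs (S − K): max(16.48, 0) = 16.48, max(1.96, 0) = 1.96, max(-10.58, 0) = 0, max(-21.41, 0) = 0
Node uu (S = 96.8): V_uu = e^(−0.09)·[0.9612·16.4800 + 0.0388·1.9600] = 14.5462
Node ud (S = 83.6): V_ud = e^(−0.09)·[0.9612·1.9600 + 0.0388·0.0000] = 1.7217
Node dd (S = 72.2): V_dd = e^(−0.09)·[0.9612·0.0000 + 0.0388·0.0000] = 0.0000
Node u (S = 88): V_u = e^(−0.09)·[0.9612·14.5462 + 0.0388·1.7217] = 12.8390
Node d (S = 76): V_d = e^(−0.09)·[0.9612·1.7217 + 0.0388·0.0000] = 1.5124
Node 0 (S = 80): V_0 = e^(−0.09)·[0.9612·12.8390 + 0.0388·1.5124] = 11.3319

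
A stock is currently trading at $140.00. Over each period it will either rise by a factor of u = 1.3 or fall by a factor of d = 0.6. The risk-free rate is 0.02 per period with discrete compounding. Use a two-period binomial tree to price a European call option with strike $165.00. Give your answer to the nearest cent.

Risk-neutral probability p = (1 + 0.02 − 0.6)/(1.3 − 0.6) = 0.4200/0.7000 = 0.6000
Terminal stock prices: S_uu = 236.6, S_ud = 109.2, S_dd = 50.4
Terminal payoffs (S − K): max(71.6, 0) = 71.6, max(-55.8, 0) = 0, max(-114.6, 0) = 0
Node u (S = 182): V_u = 1/1.02·[0.6000·71.6000 + 0.4000·0.0000] = 42.1176
Node d (S = 84): V_d = 1/1.02·[0.6000·0.0000 + 0.4000·0.0000] = 0.0000
Node 0 (S = 140): V_0 = 1/1.02·[0.6000·42.1176 + 0.4000·0.0000] = 24.7751

$24.78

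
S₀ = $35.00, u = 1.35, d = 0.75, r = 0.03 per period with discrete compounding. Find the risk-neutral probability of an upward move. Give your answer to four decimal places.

p = 0.4667

Risk-neutral probability p = (1 + 0.03 − 0.75)/(1.35 − 0.75) = 0.2800/0.6000 = 0.4667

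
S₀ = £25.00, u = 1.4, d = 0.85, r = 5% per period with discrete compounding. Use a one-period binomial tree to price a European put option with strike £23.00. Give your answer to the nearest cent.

£1.06

Risk-neutral probability p = (1 + 0.05 − 0.85)/(1.4 − 0.85) = 0.2000/0.5500 = 0.3636
Terminal stock prices: S_u = 35, S_d = 21.25
Terminal payoffs (K − S): max(-12, 0) = 0, max(1.75, 0) = 1.75
Node 0 (S = 25): V_0 = 1/1.05·[0.3636·0.0000 + 0.6364·1.7500] = 1.0606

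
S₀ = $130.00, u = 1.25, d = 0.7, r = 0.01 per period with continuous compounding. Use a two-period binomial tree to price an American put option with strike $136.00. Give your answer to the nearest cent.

$24.80

Risk-neutral probability p = (e^0.01 − 0.7)/(1.25 − 0.7) = 0.3101/0.5500 = 0.5637
Terminal stock prices: S_uu = 203.1, S_ud = 113.7, S_dd = 63.7
Terminal payoffs (K − S): max(-67.12, 0) = 0, max(22.25, 0) = 22.25, max(72.3, 0) = 72.3
Node u (S = 162.5): continuation = e^(−0.01)·[0.5637·0.0000 + 0.4363·22.2500] = 9.6105; exercise value = 0.0000 ≤ continuation, so V_u = 9.6105
Node d (S = 91): continuation = e^(−0.01)·[0.5637·22.2500 + 0.4363·72.3000] = 43.6468; exercise value = 45.0000 > continuation, so V_d = 45.0000 (exercise)
Node 0 (S = 130): continuation = e^(−0.01)·[0.5637·9.6105 + 0.4363·45.0000] = 24.8007; exercise value = 6.0000 ≤ continuation, so V_0 = 24.8007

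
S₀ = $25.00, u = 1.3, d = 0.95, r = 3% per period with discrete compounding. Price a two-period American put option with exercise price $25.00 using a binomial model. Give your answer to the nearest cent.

$1.37

Risk-neutral probability p = (1 + 0.03 − 0.95)/(1.3 − 0.95) = 0.0800/0.3500 = 0.2286
Terminal stock prices: S_uu = 42.25, S_ud = 30.88, S_dd = 22.56
Terminal payoffs (K − S): max(-17.25, 0) = 0, max(-5.875, 0) = 0, max(2.438, 0) = 2.438
Node u (S = 32.5): continuation = 1/1.03·[0.2286·0.0000 + 0.7714·0.0000] = 0.0000; exercise value = 0.0000 ≤ continuation, so V_u = 0.0000
Node d (S = 23.75): continuation = 1/1.03·[0.2286·0.0000 + 0.7714·2.4375] = 1.8256; exercise value = 1.2500 ≤ continuation, so V_d = 1.8256
Node 0 (S = 25): continuation = 1/1.03·[0.2286·0.0000 + 0.7714·1.8256] = 1.3673; exercise value = 0.0000 ≤ continuation, so V_0 = 1.3673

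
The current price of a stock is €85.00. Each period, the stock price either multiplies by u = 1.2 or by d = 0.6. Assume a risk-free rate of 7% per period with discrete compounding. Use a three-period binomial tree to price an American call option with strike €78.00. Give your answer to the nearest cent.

Risk-neutral probability p = (1 + 0.07 − 0.6)/(1.2 − 0.6) = 0.4700/0.6000 = 0.7833
Terminal stock prices: S_uuu = 146.9, S_uud = 73.44, S_udd = 36.72, S_ddd = 18.36
Terminal payoffs (S − K): max(68.88, 0) = 68.88, max(-4.56, 0) = 0, max(-41.28, 0) = 0, max(-59.64, 0) = 0
Node uu (S = 122.4): continuation = 1/1.07·[0.7833·68.8800 + 0.2167·0.0000] = 50.4262; exercise value = 44.4000 ≤ continuation, so V_uu = 50.4262
Node ud (S = 61.2): continuation = 1/1.07·[0.7833·0.0000 + 0.2167·0.0000] = 0.0000; exercise value = 0.0000 ≤ continuation, so V_ud = 0.0000
Node dd (S = 30.6): continuation = 1/1.07·[0.7833·0.0000 + 0.2167·0.0000] = 0.0000; exercise value = 0.0000 ≤ continuation, so V_dd = 0.0000
Node u (S = 102): continuation = 1/1.07·[0.7833·50.4262 + 0.2167·0.0000] = 36.9164; exercise value = 24.0000 ≤ continuation, so V_u = 36.9164
Node d (S = 51): continuation = 1/1.07·[0.7833·0.0000 + 0.2167·0.0000] = 0.0000; exercise value = 0.0000 ≤ continuation, so V_d = 0.0000
Node 0 (S = 85): continuation = 1/1.07·[0.7833·36.9164 + 0.2167·0.0000] = 27.0260; exercise value = 7.0000 ≤ continuation, so V_0 = 27.0260

€27.03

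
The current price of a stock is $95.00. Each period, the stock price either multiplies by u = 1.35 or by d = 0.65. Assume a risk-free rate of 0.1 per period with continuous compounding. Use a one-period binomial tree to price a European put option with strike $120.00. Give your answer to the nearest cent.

Risk-neutral probability p = (e^0.1 − 0.65)/(1.35 − 0.65) = 0.4552/0.7000 = 0.6502
Terminal stock prices: S_u = 128.2, S_d = 61.75
Terminal payoffs (K − S): max(-8.25, 0) = 0, max(58.25, 0) = 58.25
Node 0 (S = 95): V_0 = e^(−0.1)·[0.6502·0.0000 + 0.3498·58.2500] = 18.4345

$18.43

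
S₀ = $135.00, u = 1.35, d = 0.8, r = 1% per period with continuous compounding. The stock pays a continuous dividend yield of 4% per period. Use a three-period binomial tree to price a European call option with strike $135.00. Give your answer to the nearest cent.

Per-period risk-free factor R = e^0.01 = 1.0101; dividend-adjusted growth = e^(0.01−0.04) = 0.9704.
Risk-neutral probability p = (0.9704 − 0.8)/(1.35 − 0.8) = 0.1704/0.5500 = 0.3099
Terminal stock prices: S_uuu = 332.2, S_uud = 196.8, S_udd = 116.6, S_ddd = 69.12
Terminal payoffs (S − K): max(197.2, 0) = 197.2, max(61.83, 0) = 61.83, max(-18.36, 0) = 0, max(-65.88, 0) = 0
Node uu (S = 246): V_uu = e^(−0.01)·[0.3099·197.1506 + 0.6901·61.8300] = 102.7335
Node ud (S = 145.8): V_ud = e^(−0.01)·[0.3099·61.8300 + 0.6901·0.0000] = 18.9705
Node dd (S = 86.4): V_dd = e^(−0.01)·[0.3099·0.0000 + 0.6901·0.0000] = 0.0000
Node u (S = 182.2): V_u = e^(−0.01)·[0.3099·102.7335 + 0.6901·18.9705] = 44.4817
Node d (S = 108): V_d = e^(−0.01)·[0.3099·18.9705 + 0.6901·0.0000] = 5.8205
Node 0 (S = 135): V_0 = e^(−0.01)·[0.3099·44.4817 + 0.6901·5.8205] = 17.6245

$17.62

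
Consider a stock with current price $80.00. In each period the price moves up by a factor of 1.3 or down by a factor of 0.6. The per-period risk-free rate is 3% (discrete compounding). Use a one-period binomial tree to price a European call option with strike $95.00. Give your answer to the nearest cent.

Risk-neutral probability p = (1 + 0.03 − 0.6)/(1.3 − 0.6) = 0.4300/0.7000 = 0.6143
Terminal stock prices: S_u = 104, S_d = 48
Terminal payoffs (S − K): max(9, 0) = 9, max(-47, 0) = 0
Node 0 (S = 80): V_0 = 1/1.03·[0.6143·9.0000 + 0.3857·0.0000] = 5.3675

$5.37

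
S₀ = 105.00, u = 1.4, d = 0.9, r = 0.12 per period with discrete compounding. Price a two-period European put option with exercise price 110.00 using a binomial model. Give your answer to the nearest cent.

6.24

Risk-neutral probability p = (1 + 0.12 − 0.9)/(1.4 − 0.9) = 0.2200/0.5000 = 0.4400
Terminal stock prices: S_uu = 205.8, S_ud = 132.3, S_dd = 85.05
Terminal payoffs (K − S): max(-95.8, 0) = 0, max(-22.3, 0) = 0, max(24.95, 0) = 24.95
Node u (S = 147): V_u = 1/1.12·[0.4400·0.0000 + 0.5600·0.0000] = 0.0000
Node d (S = 94.5): V_d = 1/1.12·[0.4400·0.0000 + 0.5600·24.9500] = 12.4750
Node 0 (S = 105): V_0 = 1/1.12·[0.4400·0.0000 + 0.5600·12.4750] = 6.2375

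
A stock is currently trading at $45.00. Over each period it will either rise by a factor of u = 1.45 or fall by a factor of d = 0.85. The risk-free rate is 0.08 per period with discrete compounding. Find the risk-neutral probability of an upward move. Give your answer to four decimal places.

p = 0.3833

Risk-neutral probability p = (1 + 0.08 − 0.85)/(1.45 − 0.85) = 0.2300/0.6000 = 0.3833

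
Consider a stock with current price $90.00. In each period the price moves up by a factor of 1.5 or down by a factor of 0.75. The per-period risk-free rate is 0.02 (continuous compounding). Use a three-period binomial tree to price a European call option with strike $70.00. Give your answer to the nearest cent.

Risk-neutral probability p = (e^0.02 − 0.75)/(1.5 − 0.75) = 0.2702/0.7500 = 0.3603
Terminal stock prices: S_uuu = 303.8, S_uud = 151.9, S_udd = 75.94, S_ddd = 37.97
Terminal payoffs (S − K): max(233.8, 0) = 233.8, max(81.88, 0) = 81.88, max(5.938, 0) = 5.938, max(-32.03, 0) = 0
Node uu (S = 202.5): V_uu = e^(−0.02)·[0.3603·233.7500 + 0.6397·81.8750] = 133.8861
Node ud (S = 101.2): V_ud = e^(−0.02)·[0.3603·81.8750 + 0.6397·5.9375] = 32.6361
Node dd (S = 50.62): V_dd = e^(−0.02)·[0.3603·5.9375 + 0.6397·0.0000] = 2.0967
Node u (S = 135): V_u = e^(−0.02)·[0.3603·133.8861 + 0.6397·32.6361] = 67.7447
Node d (S = 67.5): V_d = e^(−0.02)·[0.3603·32.6361 + 0.6397·2.0967] = 12.8397
Node 0 (S = 90): V_0 = e^(−0.02)·[0.3603·67.7447 + 0.6397·12.8397] = 31.9743

$31.97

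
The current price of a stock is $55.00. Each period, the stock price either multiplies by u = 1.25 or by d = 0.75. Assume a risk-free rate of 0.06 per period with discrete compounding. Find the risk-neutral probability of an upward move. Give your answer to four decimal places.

p = 0.6200

Risk-neutral probability p = (1 + 0.06 − 0.75)/(1.25 − 0.75) = 0.3100/0.5000 = 0.6200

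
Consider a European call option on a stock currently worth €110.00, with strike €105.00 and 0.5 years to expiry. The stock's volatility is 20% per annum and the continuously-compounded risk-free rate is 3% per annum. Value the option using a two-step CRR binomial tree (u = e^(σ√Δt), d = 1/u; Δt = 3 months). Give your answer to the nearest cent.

CRR parameters: u = e^(σ√Δt) = e^(0.2·√0.25) = 1.1052, d = 1/u = 0.9048
Per-period rate: rΔt = 0.03·0.25 = 0.0075, so R = e^0.0075 = 1.0075
Risk-neutral probability p = (e^0.0075 − 0.9048)/(1.1052 − 0.9048) = 0.1027/0.2003 = 0.5126
Terminal stock prices: S_uu = 134.4, S_ud = 110, S_dd = 90.06
Terminal payoffs (S − K): max(29.35, 0) = 29.35, max(5, 0) = 5, max(-14.94, 0) = 0
Node u (S = 121.6): V_u = e^(−0.0075)·[0.5126·29.3543 + 0.4874·5.0000] = 17.3534
Node d (S = 99.53): V_d = e^(−0.0075)·[0.5126·5.0000 + 0.4874·0.0000] = 2.5438
Node 0 (S = 110): V_0 = e^(−0.0075)·[0.5126·17.3534 + 0.4874·2.5438] = 10.0595

€10.06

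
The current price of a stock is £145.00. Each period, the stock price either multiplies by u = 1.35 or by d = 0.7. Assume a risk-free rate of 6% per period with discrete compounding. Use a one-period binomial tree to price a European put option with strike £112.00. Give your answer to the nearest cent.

£4.42

Risk-neutral probability p = (1 + 0.06 − 0.7)/(1.35 − 0.7) = 0.3600/0.6500 = 0.5538
Terminal stock prices: S_u = 195.8, S_d = 101.5
Terminal payoffs (K − S): max(-83.75, 0) = 0, max(10.5, 0) = 10.5
Node 0 (S = 145): V_0 = 1/1.06·[0.5538·0.0000 + 0.4462·10.5000] = 4.4194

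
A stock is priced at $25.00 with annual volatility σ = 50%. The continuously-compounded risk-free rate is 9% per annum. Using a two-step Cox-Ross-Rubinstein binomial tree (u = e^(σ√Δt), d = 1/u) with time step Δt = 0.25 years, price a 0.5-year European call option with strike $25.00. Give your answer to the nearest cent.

$3.61

CRR parameters: u = e^(σ√Δt) = e^(0.5·√0.25) = 1.2840, d = 1/u = 0.7788
Per-period rate: rΔt = 0.09·0.25 = 0.0225, so R = e^0.0225 = 1.0228
Risk-neutral probability p = (e^0.0225 − 0.7788)/(1.2840 − 0.7788) = 0.2440/0.5052 = 0.4829
Terminal stock prices: S_uu = 41.22, S_ud = 25, S_dd = 15.16
Terminal payoffs (S − K): max(16.22, 0) = 16.22, max(0, 0) = 0, max(-9.837, 0) = 0
Node u (S = 32.1): V_u = e^(−0.0225)·[0.4829·16.2180 + 0.5171·0.0000] = 7.6569
Node d (S = 19.47): V_d = e^(−0.0225)·[0.4829·0.0000 + 0.5171·0.0000] = 0.0000
Node 0 (S = 25): V_0 = e^(−0.0225)·[0.4829·7.6569 + 0.5171·0.0000] = 3.6150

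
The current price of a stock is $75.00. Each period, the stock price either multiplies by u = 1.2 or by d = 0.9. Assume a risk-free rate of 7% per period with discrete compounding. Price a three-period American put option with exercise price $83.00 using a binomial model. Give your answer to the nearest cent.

Risk-neutral probability p = (1 + 0.07 − 0.9)/(1.2 − 0.9) = 0.1700/0.3000 = 0.5667
Terminal stock prices: S_uuu = 129.6, S_uud = 97.2, S_udd = 72.9, S_ddd = 54.68
Terminal payoffs (K − S): max(-46.6, 0) = 0, max(-14.2, 0) = 0, max(10.1, 0) = 10.1, max(28.32, 0) = 28.32
Node uu (S = 108): continuation = 1/1.07·[0.5667·0.0000 + 0.4333·0.0000] = 0.0000; exercise value = 0.0000 ≤ continuation, so V_uu = 0.0000
Node ud (S = 81): continuation = 1/1.07·[0.5667·0.0000 + 0.4333·10.1000] = 4.0903; exercise value = 2.0000 ≤ continuation, so V_ud = 4.0903
Node dd (S = 60.75): continuation = 1/1.07·[0.5667·10.1000 + 0.4333·28.3250] = 16.8201; exercise value = 22.2500 > continuation, so V_dd = 22.2500 (exercise)
Node u (S = 90): continuation = 1/1.07·[0.5667·0.0000 + 0.4333·4.0903] = 1.6565; exercise value = 0.0000 ≤ continuation, so V_u = 1.6565
Node d (S = 67.5): continuation = 1/1.07·[0.5667·4.0903 + 0.4333·22.2500] = 11.1771; exercise value = 15.5000 > continuation, so V_d = 15.5000 (exercise)
Node 0 (S = 75): continuation = 1/1.07·[0.5667·1.6565 + 0.4333·15.5000] = 7.1545; exercise value = 8.0000 > continuation, so V_0 = 8.0000 (exercise)

$8.00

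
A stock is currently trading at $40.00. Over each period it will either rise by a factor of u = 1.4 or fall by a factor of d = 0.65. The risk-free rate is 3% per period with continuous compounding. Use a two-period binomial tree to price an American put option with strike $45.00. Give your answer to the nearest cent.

Risk-neutral probability p = (e^0.03 − 0.65)/(1.4 − 0.65) = 0.3805/0.7500 = 0.5073
Terminal stock prices: S_uu = 78.4, S_ud = 36.4, S_dd = 16.9
Terminal payoffs (K − S): max(-33.4, 0) = 0, max(8.6, 0) = 8.6, max(28.1, 0) = 28.1
Node u (S = 56): continuation = e^(−0.03)·[0.5073·0.0000 + 0.4927·8.6000] = 4.1122; exercise value = 0.0000 ≤ continuation, so V_u = 4.1122
Node d (S = 26): continuation = e^(−0.03)·[0.5073·8.6000 + 0.4927·28.1000] = 17.6700; exercise value = 19.0000 > continuation, so V_d = 19.0000 (exercise)
Node 0 (S = 40): continuation = e^(−0.03)·[0.5073·4.1122 + 0.4927·19.0000] = 11.1095; exercise value = 5.0000 ≤ continuation, so V_0 = 11.1095

$11.11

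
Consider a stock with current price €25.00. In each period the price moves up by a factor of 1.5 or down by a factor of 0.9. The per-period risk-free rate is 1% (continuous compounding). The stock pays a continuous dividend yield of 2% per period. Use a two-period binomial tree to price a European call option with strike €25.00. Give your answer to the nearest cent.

€2.88

Per-period risk-free factor R = e^0.01 = 1.0101; dividend-adjusted growth = e^(0.01−0.02) = 0.9900.
Risk-neutral probability p = (0.9900 − 0.9)/(1.5 − 0.9) = 0.0900/0.6000 = 0.1501
Terminal stock prices: S_uu = 56.25, S_ud = 33.75, S_dd = 20.25
Terminal payoffs (S − K): max(31.25, 0) = 31.25, max(8.75, 0) = 8.75, max(-4.75, 0) = 0
Node u (S = 37.5): V_u = e^(−0.01)·[0.1501·31.2500 + 0.8499·8.7500] = 12.0062
Node d (S = 22.5): V_d = e^(−0.01)·[0.1501·8.7500 + 0.8499·0.0000] = 1.3002
Node 0 (S = 25): V_0 = e^(−0.01)·[0.1501·12.0062 + 0.8499·1.3002] = 2.8780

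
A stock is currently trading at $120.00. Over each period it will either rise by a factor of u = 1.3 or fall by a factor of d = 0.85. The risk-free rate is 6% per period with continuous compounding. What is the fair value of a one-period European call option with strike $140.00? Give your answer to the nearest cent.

Risk-neutral probability p = (e^0.06 − 0.85)/(1.3 − 0.85) = 0.2118/0.4500 = 0.4707
Terminal stock prices: S_u = 156, S_d = 102
Terminal payoffs (S − K): max(16, 0) = 16, max(-38, 0) = 0
Node 0 (S = 120): V_0 = e^(−0.06)·[0.4707·16.0000 + 0.5293·0.0000] = 7.0933

$7.09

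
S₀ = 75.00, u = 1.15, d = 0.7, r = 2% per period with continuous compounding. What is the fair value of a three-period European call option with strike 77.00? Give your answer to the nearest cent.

Risk-neutral probability p = (e^0.02 − 0.7)/(1.15 − 0.7) = 0.3202/0.4500 = 0.7116
Terminal stock prices: S_uuu = 114.1, S_uud = 69.43, S_udd = 42.26, S_ddd = 25.72
Terminal payoffs (S − K): max(37.07, 0) = 37.07, max(-7.569, 0) = 0, max(-34.74, 0) = 0, max(-51.28, 0) = 0
Node uu (S = 99.19): V_uu = e^(−0.02)·[0.7116·37.0656 + 0.2884·0.0000] = 25.8521
Node ud (S = 60.37): V_ud = e^(−0.02)·[0.7116·0.0000 + 0.2884·0.0000] = 0.0000
Node dd (S = 36.75): V_dd = e^(−0.02)·[0.7116·0.0000 + 0.2884·0.0000] = 0.0000
Node u (S = 86.25): V_u = e^(−0.02)·[0.7116·25.8521 + 0.2884·0.0000] = 18.0310
Node d (S = 52.5): V_d = e^(−0.02)·[0.7116·0.0000 + 0.2884·0.0000] = 0.0000
Node 0 (S = 75): V_0 = e^(−0.02)·[0.7116·18.0310 + 0.2884·0.0000] = 12.5761

12.58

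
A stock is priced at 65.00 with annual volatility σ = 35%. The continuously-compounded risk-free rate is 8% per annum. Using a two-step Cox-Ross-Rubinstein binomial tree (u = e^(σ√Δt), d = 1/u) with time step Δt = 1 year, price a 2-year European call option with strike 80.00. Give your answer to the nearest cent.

12.18

CRR parameters: u = e^(σ√Δt) = e^(0.35·√1) = 1.4191, d = 1/u = 0.7047
Per-period rate: rΔt = 0.08·1 = 0.08, so R = e^0.08 = 1.0833
Risk-neutral probability p = (e^0.08 − 0.7047)/(1.4191 − 0.7047) = 0.3786/0.7144 = 0.5300
Terminal stock prices: S_uu = 130.9, S_ud = 65, S_dd = 32.28
Terminal payoffs (S − K): max(50.89, 0) = 50.89, max(-15, 0) = 0, max(-47.72, 0) = 0
Node u (S = 92.24): V_u = e^(−0.08)·[0.5300·50.8939 + 0.4700·0.0000] = 24.8985
Node d (S = 45.8): V_d = e^(−0.08)·[0.5300·0.0000 + 0.4700·0.0000] = 0.0000
Node 0 (S = 65): V_0 = e^(−0.08)·[0.5300·24.8985 + 0.4700·0.0000] = 12.1809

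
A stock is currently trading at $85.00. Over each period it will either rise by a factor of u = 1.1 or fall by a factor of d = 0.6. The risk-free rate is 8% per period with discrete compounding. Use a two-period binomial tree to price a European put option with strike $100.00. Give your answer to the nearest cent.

Risk-neutral probability p = (1 + 0.08 − 0.6)/(1.1 − 0.6) = 0.4800/0.5000 = 0.9600
Terminal stock prices: S_uu = 102.9, S_ud = 56.1, S_dd = 30.6
Terminal payoffs (K − S): max(-2.85, 0) = 0, max(43.9, 0) = 43.9, max(69.4, 0) = 69.4
Node u (S = 93.5): V_u = 1/1.08·[0.9600·0.0000 + 0.0400·43.9000] = 1.6259
Node d (S = 51): V_d = 1/1.08·[0.9600·43.9000 + 0.0400·69.4000] = 41.5926
Node 0 (S = 85): V_0 = 1/1.08·[0.9600·1.6259 + 0.0400·41.5926] = 2.9857

$2.99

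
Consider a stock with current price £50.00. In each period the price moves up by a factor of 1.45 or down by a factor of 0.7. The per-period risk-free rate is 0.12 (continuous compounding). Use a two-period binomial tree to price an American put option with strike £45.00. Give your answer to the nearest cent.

Risk-neutral probability p = (e^0.12 − 0.7)/(1.45 − 0.7) = 0.4275/0.7500 = 0.5700
Terminal stock prices: S_uu = 105.1, S_ud = 50.75, S_dd = 24.5
Terminal payoffs (K − S): max(-60.12, 0) = 0, max(-5.75, 0) = 0, max(20.5, 0) = 20.5
Node u (S = 72.5): continuation = e^(−0.12)·[0.5700·0.0000 + 0.4300·0.0000] = 0.0000; exercise value = 0.0000 ≤ continuation, so V_u = 0.0000
Node d (S = 35): continuation = e^(−0.12)·[0.5700·0.0000 + 0.4300·20.5000] = 7.8183; exercise value = 10.0000 > continuation, so V_d = 10.0000 (exercise)
Node 0 (S = 50): continuation = e^(−0.12)·[0.5700·0.0000 + 0.4300·10.0000] = 3.8138; exercise value = 0.0000 ≤ continuation, so V_0 = 3.8138

£3.81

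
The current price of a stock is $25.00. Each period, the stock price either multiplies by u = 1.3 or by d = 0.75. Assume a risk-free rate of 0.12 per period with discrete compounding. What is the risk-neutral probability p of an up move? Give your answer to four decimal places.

Risk-neutral probability p = (1 + 0.12 − 0.75)/(1.3 − 0.75) = 0.3700/0.5500 = 0.6727

p = 0.6727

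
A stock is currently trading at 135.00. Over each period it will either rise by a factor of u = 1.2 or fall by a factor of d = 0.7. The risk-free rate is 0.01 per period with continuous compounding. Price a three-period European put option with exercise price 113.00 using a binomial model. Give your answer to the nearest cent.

12.31

Risk-neutral probability p = (e^0.01 − 0.7)/(1.2 − 0.7) = 0.3101/0.5000 = 0.6201
Terminal stock prices: S_uuu = 233.3, S_uud = 136.1, S_udd = 79.38, S_ddd = 46.3
Terminal payoffs (K − S): max(-120.3, 0) = 0, max(-23.08, 0) = 0, max(33.62, 0) = 33.62, max(66.7, 0) = 66.7
Node uu (S = 194.4): V_uu = e^(−0.01)·[0.6201·0.0000 + 0.3799·0.0000] = 0.0000
Node ud (S = 113.4): V_ud = e^(−0.01)·[0.6201·0.0000 + 0.3799·33.6200] = 12.6451
Node dd (S = 66.15): V_dd = e^(−0.01)·[0.6201·33.6200 + 0.3799·66.6950] = 45.7256
Node u (S = 162): V_u = e^(−0.01)·[0.6201·0.0000 + 0.3799·12.6451] = 4.7561
Node d (S = 94.5): V_d = e^(−0.01)·[0.6201·12.6451 + 0.3799·45.7256] = 24.9615
Node 0 (S = 135): V_0 = e^(−0.01)·[0.6201·4.7561 + 0.3799·24.9615] = 12.3084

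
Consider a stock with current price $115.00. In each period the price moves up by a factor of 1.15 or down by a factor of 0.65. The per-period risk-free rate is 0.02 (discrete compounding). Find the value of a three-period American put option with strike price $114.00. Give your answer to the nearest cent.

Risk-neutral probability p = (1 + 0.02 − 0.65)/(1.15 − 0.65) = 0.3700/0.5000 = 0.7400
Terminal stock prices: S_uuu = 174.9, S_uud = 98.86, S_udd = 55.88, S_ddd = 31.58
Terminal payoffs (K − S): max(-60.9, 0) = 0, max(15.14, 0) = 15.14, max(58.12, 0) = 58.12, max(82.42, 0) = 82.42
Node uu (S = 152.1): continuation = 1/1.02·[0.7400·0.0000 + 0.2600·15.1431] = 3.8600; exercise value = 0.0000 ≤ continuation, so V_uu = 3.8600
Node ud (S = 85.96): continuation = 1/1.02·[0.7400·15.1431 + 0.2600·58.1244] = 25.8022; exercise value = 28.0375 > continuation, so V_ud = 28.0375 (exercise)
Node dd (S = 48.59): continuation = 1/1.02·[0.7400·58.1244 + 0.2600·82.4181] = 63.1772; exercise value = 65.4125 > continuation, so V_dd = 65.4125 (exercise)
Node u (S = 132.2): continuation = 1/1.02·[0.7400·3.8600 + 0.2600·28.0375] = 9.9472; exercise value = 0.0000 ≤ continuation, so V_u = 9.9472
Node d (S = 74.75): continuation = 1/1.02·[0.7400·28.0375 + 0.2600·65.4125] = 37.0147; exercise value = 39.2500 > continuation, so V_d = 39.2500 (exercise)
Node 0 (S = 115): continuation = 1/1.02·[0.7400·9.9472 + 0.2600·39.2500] = 17.2215; exercise value = 0.0000 ≤ continuation, so V_0 = 17.2215

$17.22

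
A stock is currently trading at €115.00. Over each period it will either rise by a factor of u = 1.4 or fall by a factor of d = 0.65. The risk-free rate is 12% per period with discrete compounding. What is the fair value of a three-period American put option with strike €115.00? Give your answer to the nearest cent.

Risk-neutral probability p = (1 + 0.12 − 0.65)/(1.4 − 0.65) = 0.4700/0.7500 = 0.6267
Terminal stock prices: S_uuu = 315.6, S_uud = 146.5, S_udd = 68.02, S_ddd = 31.58
Terminal payoffs (K − S): max(-200.6, 0) = 0, max(-31.51, 0) = 0, max(46.98, 0) = 46.98, max(83.42, 0) = 83.42
Node uu (S = 225.4): continuation = 1/1.12·[0.6267·0.0000 + 0.3733·0.0000] = 0.0000; exercise value = 0.0000 ≤ continuation, so V_uu = 0.0000
Node ud (S = 104.7): continuation = 1/1.12·[0.6267·0.0000 + 0.3733·46.9775] = 15.6592; exercise value = 10.3500 ≤ continuation, so V_ud = 15.6592
Node dd (S = 48.59): continuation = 1/1.12·[0.6267·46.9775 + 0.3733·83.4181] = 54.0911; exercise value = 66.4125 > continuation, so V_dd = 66.4125 (exercise)
Node u (S = 161): continuation = 1/1.12·[0.6267·0.0000 + 0.3733·15.6592] = 5.2197; exercise value = 0.0000 ≤ continuation, so V_u = 5.2197
Node d (S = 74.75): continuation = 1/1.12·[0.6267·15.6592 + 0.3733·66.4125] = 30.8992; exercise value = 40.2500 > continuation, so V_d = 40.2500 (exercise)
Node 0 (S = 115): continuation = 1/1.12·[0.6267·5.2197 + 0.3733·40.2500] = 16.3372; exercise value = 0.0000 ≤ continuation, so V_0 = 16.3372

€16.34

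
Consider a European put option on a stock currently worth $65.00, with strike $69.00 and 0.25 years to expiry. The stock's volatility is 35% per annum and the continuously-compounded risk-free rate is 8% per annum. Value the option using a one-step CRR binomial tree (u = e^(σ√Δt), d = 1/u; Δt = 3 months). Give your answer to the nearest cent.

CRR parameters: u = e^(σ√Δt) = e^(0.35·√0.25) = 1.1912, d = 1/u = 0.8395
Per-period rate: rΔt = 0.08·0.25 = 0.02, so R = e^0.02 = 1.0202
Risk-neutral probability p = (e^0.02 − 0.8395)/(1.1912 − 0.8395) = 0.1807/0.3518 = 0.5138
Terminal stock prices: S_u = 77.43, S_d = 54.56
Terminal payoffs (K − S): max(-8.431, 0) = 0, max(14.44, 0) = 14.44
Node 0 (S = 65): V_0 = e^(−0.02)·[0.5138·0.0000 + 0.4862·14.4353] = 6.8797

$6.88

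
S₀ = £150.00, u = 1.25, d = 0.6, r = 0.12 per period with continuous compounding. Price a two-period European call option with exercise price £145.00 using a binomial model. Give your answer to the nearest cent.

£46.30

Risk-neutral probability p = (e^0.12 − 0.6)/(1.25 − 0.6) = 0.5275/0.6500 = 0.8115
Terminal stock prices: S_uu = 234.4, S_ud = 112.5, S_dd = 54
Terminal payoffs (S − K): max(89.38, 0) = 89.38, max(-32.5, 0) = 0, max(-91, 0) = 0
Node u (S = 187.5): V_u = e^(−0.12)·[0.8115·89.3750 + 0.1885·0.0000] = 64.3291
Node d (S = 90): V_d = e^(−0.12)·[0.8115·0.0000 + 0.1885·0.0000] = 0.0000
Node 0 (S = 150): V_0 = e^(−0.12)·[0.8115·64.3291 + 0.1885·0.0000] = 46.3019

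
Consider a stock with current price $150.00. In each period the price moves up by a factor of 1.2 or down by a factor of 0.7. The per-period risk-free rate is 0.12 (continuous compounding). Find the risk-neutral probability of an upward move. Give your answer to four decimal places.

p = 0.8550

Risk-neutral probability p = (e^0.12 − 0.7)/(1.2 − 0.7) = 0.4275/0.5000 = 0.8550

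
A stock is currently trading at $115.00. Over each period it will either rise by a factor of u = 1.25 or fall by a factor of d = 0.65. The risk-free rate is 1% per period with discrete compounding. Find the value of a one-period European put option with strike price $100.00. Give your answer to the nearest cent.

Risk-neutral probability p = (1 + 0.01 − 0.65)/(1.25 − 0.65) = 0.3600/0.6000 = 0.6000
Terminal stock prices: S_u = 143.8, S_d = 74.75
Terminal payoffs (K − S): max(-43.75, 0) = 0, max(25.25, 0) = 25.25
Node 0 (S = 115): V_0 = 1/1.01·[0.6000·0.0000 + 0.4000·25.2500] = 10.0000

$10.00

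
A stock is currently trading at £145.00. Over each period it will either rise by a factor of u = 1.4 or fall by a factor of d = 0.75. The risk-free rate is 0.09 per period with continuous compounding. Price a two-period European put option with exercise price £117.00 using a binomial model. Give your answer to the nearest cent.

£6.55

Risk-neutral probability p = (e^0.09 − 0.75)/(1.4 − 0.75) = 0.3442/0.6500 = 0.5295
Terminal stock prices: S_uu = 284.2, S_ud = 152.2, S_dd = 81.56
Terminal payoffs (K − S): max(-167.2, 0) = 0, max(-35.25, 0) = 0, max(35.44, 0) = 35.44
Node u (S = 203): V_u = e^(−0.09)·[0.5295·0.0000 + 0.4705·0.0000] = 0.0000
Node d (S = 108.8): V_d = e^(−0.09)·[0.5295·0.0000 + 0.4705·35.4375] = 15.2383
Node 0 (S = 145): V_0 = e^(−0.09)·[0.5295·0.0000 + 0.4705·15.2383] = 6.5526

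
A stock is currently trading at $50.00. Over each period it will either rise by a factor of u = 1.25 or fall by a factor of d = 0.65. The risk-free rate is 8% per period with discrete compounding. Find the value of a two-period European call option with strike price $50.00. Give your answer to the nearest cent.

Risk-neutral probability p = (1 + 0.08 − 0.65)/(1.25 − 0.65) = 0.4300/0.6000 = 0.7167
Terminal stock prices: S_uu = 78.12, S_ud = 40.62, S_dd = 21.13
Terminal payoffs (S − K): max(28.12, 0) = 28.12, max(-9.375, 0) = 0, max(-28.87, 0) = 0
Node u (S = 62.5): V_u = 1/1.08·[0.7167·28.1250 + 0.2833·0.0000] = 18.6632
Node d (S = 32.5): V_d = 1/1.08·[0.7167·0.0000 + 0.2833·0.0000] = 0.0000
Node 0 (S = 50): V_0 = 1/1.08·[0.7167·18.6632 + 0.2833·0.0000] = 12.3845

$12.38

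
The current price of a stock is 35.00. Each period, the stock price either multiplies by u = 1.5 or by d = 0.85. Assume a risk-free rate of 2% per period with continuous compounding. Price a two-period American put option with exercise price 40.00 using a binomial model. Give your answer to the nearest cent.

Risk-neutral probability p = (e^0.02 − 0.85)/(1.5 − 0.85) = 0.1702/0.6500 = 0.2618
Terminal stock prices: S_uu = 78.75, S_ud = 44.62, S_dd = 25.29
Terminal payoffs (K − S): max(-38.75, 0) = 0, max(-4.625, 0) = 0, max(14.71, 0) = 14.71
Node u (S = 52.5): continuation = e^(−0.02)·[0.2618·0.0000 + 0.7382·0.0000] = 0.0000; exercise value = 0.0000 ≤ continuation, so V_u = 0.0000
Node d (S = 29.75): continuation = e^(−0.02)·[0.2618·0.0000 + 0.7382·14.7125] = 10.6450; exercise value = 10.2500 ≤ continuation, so V_d = 10.6450
Node 0 (S = 35): continuation = e^(−0.02)·[0.2618·0.0000 + 0.7382·10.6450] = 7.7020; exercise value = 5.0000 ≤ continuation, so V_0 = 7.7020

7.70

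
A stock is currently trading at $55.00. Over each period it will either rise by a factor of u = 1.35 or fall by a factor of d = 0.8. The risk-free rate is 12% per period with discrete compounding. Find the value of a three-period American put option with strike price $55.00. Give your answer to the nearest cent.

Risk-neutral probability p = (1 + 0.12 − 0.8)/(1.35 − 0.8) = 0.3200/0.5500 = 0.5818
Terminal stock prices: S_uuu = 135.3, S_uud = 80.19, S_udd = 47.52, S_ddd = 28.16
Terminal payoffs (K − S): max(-80.32, 0) = 0, max(-25.19, 0) = 0, max(7.48, 0) = 7.48, max(26.84, 0) = 26.84
Node uu (S = 100.2): continuation = 1/1.12·[0.5818·0.0000 + 0.4182·0.0000] = 0.0000; exercise value = 0.0000 ≤ continuation, so V_uu = 0.0000
Node ud (S = 59.4): continuation = 1/1.12·[0.5818·0.0000 + 0.4182·7.4800] = 2.7929; exercise value = 0.0000 ≤ continuation, so V_ud = 2.7929
Node dd (S = 35.2): continuation = 1/1.12·[0.5818·7.4800 + 0.4182·26.8400] = 13.9071; exercise value = 19.8000 > continuation, so V_dd = 19.8000 (exercise)
Node u (S = 74.25): continuation = 1/1.12·[0.5818·0.0000 + 0.4182·2.7929] = 1.0428; exercise value = 0.0000 ≤ continuation, so V_u = 1.0428
Node d (S = 44): continuation = 1/1.12·[0.5818·2.7929 + 0.4182·19.8000] = 8.8437; exercise value = 11.0000 > continuation, so V_d = 11.0000 (exercise)
Node 0 (S = 55): continuation = 1/1.12·[0.5818·1.0428 + 0.4182·11.0000] = 4.6489; exercise value = 0.0000 ≤ continuation, so V_0 = 4.6489

$4.65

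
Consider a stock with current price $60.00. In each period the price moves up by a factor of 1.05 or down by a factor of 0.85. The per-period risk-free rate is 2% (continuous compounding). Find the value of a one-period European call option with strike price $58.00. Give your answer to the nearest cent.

Risk-neutral probability p = (e^0.02 − 0.85)/(1.05 − 0.85) = 0.1702/0.2000 = 0.8510
Terminal stock prices: S_u = 63, S_d = 51
Terminal payoffs (S − K): max(5, 0) = 5, max(-7, 0) = 0
Node 0 (S = 60): V_0 = e^(−0.02)·[0.8510·5.0000 + 0.1490·0.0000] = 4.1708

$4.17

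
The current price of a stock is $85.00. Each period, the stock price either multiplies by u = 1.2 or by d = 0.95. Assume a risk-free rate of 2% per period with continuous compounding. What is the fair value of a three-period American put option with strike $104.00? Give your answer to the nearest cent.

$19.00

Risk-neutral probability p = (e^0.02 − 0.95)/(1.2 − 0.95) = 0.0702/0.2500 = 0.2808
Terminal stock prices: S_uuu = 146.9, S_uud = 116.3, S_udd = 92.05, S_ddd = 72.88
Terminal payoffs (K − S): max(-42.88, 0) = 0, max(-12.28, 0) = 0, max(11.95, 0) = 11.95, max(31.12, 0) = 31.12
Node uu (S = 122.4): continuation = e^(−0.02)·[0.2808·0.0000 + 0.7192·0.0000] = 0.0000; exercise value = 0.0000 ≤ continuation, so V_uu = 0.0000
Node ud (S = 96.9): continuation = e^(−0.02)·[0.2808·0.0000 + 0.7192·11.9450] = 8.4207; exercise value = 7.1000 ≤ continuation, so V_ud = 8.4207
Node dd (S = 76.71): continuation = e^(−0.02)·[0.2808·11.9450 + 0.7192·31.1231] = 25.2282; exercise value = 27.2875 > continuation, so V_dd = 27.2875 (exercise)
Node u (S = 102): continuation = e^(−0.02)·[0.2808·0.0000 + 0.7192·8.4207] = 5.9362; exercise value = 2.0000 ≤ continuation, so V_u = 5.9362
Node d (S = 80.75): continuation = e^(−0.02)·[0.2808·8.4207 + 0.7192·27.2875] = 21.5542; exercise value = 23.2500 > continuation, so V_d = 23.2500 (exercise)
Node 0 (S = 85): continuation = e^(−0.02)·[0.2808·5.9362 + 0.7192·23.2500] = 18.0241; exercise value = 19.0000 > continuation, so V_0 = 19.0000 (exercise)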